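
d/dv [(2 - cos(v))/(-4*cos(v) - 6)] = -7*sin(v)/(2*(2*cos(v) + 3)^2)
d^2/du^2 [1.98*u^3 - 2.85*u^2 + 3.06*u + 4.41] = 11.88*u - 5.7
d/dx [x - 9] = 1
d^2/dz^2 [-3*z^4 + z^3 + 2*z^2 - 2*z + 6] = -36*z^2 + 6*z + 4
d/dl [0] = 0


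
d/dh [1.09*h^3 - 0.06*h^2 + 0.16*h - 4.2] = 3.27*h^2 - 0.12*h + 0.16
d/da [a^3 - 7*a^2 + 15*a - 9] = 3*a^2 - 14*a + 15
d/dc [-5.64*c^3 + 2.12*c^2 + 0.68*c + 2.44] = -16.92*c^2 + 4.24*c + 0.68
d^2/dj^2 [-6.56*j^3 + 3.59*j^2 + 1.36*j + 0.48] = 7.18 - 39.36*j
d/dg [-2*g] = -2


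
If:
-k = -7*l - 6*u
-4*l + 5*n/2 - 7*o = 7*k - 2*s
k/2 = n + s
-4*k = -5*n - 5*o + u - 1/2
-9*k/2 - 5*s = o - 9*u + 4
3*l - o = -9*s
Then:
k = 707/13098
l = -3356/6549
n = -2225/13098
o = 2047/8732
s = 1719/8732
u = 5299/8732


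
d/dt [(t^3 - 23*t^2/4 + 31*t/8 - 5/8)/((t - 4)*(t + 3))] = (8*t^4 - 16*t^3 - 273*t^2 + 1114*t - 377)/(8*(t^4 - 2*t^3 - 23*t^2 + 24*t + 144))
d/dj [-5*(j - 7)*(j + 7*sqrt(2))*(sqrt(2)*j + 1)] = -15*sqrt(2)*j^2 - 150*j + 70*sqrt(2)*j - 35*sqrt(2) + 525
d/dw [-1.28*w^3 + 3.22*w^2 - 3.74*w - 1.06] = -3.84*w^2 + 6.44*w - 3.74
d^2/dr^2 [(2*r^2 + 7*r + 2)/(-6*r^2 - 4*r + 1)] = 4*(-102*r^3 - 126*r^2 - 135*r - 37)/(216*r^6 + 432*r^5 + 180*r^4 - 80*r^3 - 30*r^2 + 12*r - 1)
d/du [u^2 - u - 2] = 2*u - 1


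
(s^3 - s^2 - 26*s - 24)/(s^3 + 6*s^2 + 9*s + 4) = (s - 6)/(s + 1)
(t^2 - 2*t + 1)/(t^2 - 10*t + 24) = (t^2 - 2*t + 1)/(t^2 - 10*t + 24)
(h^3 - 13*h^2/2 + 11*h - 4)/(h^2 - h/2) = h - 6 + 8/h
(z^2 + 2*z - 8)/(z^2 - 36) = (z^2 + 2*z - 8)/(z^2 - 36)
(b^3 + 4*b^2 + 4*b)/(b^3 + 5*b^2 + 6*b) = (b + 2)/(b + 3)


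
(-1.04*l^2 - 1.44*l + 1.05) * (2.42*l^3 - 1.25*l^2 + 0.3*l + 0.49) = -2.5168*l^5 - 2.1848*l^4 + 4.029*l^3 - 2.2541*l^2 - 0.3906*l + 0.5145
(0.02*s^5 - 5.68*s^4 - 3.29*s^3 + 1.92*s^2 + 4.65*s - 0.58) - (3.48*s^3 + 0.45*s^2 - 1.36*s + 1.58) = 0.02*s^5 - 5.68*s^4 - 6.77*s^3 + 1.47*s^2 + 6.01*s - 2.16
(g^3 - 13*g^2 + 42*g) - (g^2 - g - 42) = g^3 - 14*g^2 + 43*g + 42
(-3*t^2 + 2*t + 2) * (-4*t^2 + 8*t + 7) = 12*t^4 - 32*t^3 - 13*t^2 + 30*t + 14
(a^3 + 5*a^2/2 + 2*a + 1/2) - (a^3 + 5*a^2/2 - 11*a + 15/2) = 13*a - 7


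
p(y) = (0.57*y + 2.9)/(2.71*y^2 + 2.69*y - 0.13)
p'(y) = (-5.42*y - 2.69)*(0.57*y + 2.9)/(2.71*y^2 + 2.69*y - 0.13)^2 + 0.57/(2.71*y^2 + 2.69*y - 0.13) = (1.5447*y^2 + 1.5333*y - (0.57*y + 2.9)*(5.42*y + 2.69) - 0.0741)/(2.71*y^2 + 2.69*y - 0.13)^2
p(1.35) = 0.43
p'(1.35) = -0.45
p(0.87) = 0.80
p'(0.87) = -1.25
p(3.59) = 0.11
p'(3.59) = -0.04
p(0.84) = 0.84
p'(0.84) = -1.36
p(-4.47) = 0.01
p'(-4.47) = 0.02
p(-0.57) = -3.29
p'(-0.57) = 0.95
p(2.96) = 0.15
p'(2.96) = -0.07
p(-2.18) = 0.24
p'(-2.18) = 0.40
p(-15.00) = -0.01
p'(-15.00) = -0.00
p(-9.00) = -0.01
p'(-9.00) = 0.00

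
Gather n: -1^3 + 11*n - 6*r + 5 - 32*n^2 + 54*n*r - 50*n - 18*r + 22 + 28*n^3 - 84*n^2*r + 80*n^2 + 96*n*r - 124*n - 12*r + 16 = 28*n^3 + n^2*(48 - 84*r) + n*(150*r - 163) - 36*r + 42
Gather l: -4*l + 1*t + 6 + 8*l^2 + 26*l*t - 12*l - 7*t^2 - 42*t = 8*l^2 + l*(26*t - 16) - 7*t^2 - 41*t + 6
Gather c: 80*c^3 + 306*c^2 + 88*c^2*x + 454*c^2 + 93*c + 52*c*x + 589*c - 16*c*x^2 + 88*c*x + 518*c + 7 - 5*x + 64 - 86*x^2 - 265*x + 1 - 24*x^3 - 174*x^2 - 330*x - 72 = 80*c^3 + c^2*(88*x + 760) + c*(-16*x^2 + 140*x + 1200) - 24*x^3 - 260*x^2 - 600*x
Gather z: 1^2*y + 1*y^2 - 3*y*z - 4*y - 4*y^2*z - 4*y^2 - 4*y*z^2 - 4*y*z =-3*y^2 - 4*y*z^2 - 3*y + z*(-4*y^2 - 7*y)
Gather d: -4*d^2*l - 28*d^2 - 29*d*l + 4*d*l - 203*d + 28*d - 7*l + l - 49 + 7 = d^2*(-4*l - 28) + d*(-25*l - 175) - 6*l - 42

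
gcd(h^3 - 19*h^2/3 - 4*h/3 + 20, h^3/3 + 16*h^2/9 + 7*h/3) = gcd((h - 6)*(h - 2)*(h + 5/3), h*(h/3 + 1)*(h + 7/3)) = 1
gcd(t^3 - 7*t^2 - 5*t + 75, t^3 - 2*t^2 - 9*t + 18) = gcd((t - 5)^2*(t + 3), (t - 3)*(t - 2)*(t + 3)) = t + 3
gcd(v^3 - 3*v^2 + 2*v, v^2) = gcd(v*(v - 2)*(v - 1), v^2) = v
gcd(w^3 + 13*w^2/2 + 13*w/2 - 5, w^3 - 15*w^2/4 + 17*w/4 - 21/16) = w - 1/2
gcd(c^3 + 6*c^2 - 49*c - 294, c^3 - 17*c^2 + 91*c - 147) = c - 7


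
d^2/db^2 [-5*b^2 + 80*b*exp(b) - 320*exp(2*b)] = 80*b*exp(b) - 1280*exp(2*b) + 160*exp(b) - 10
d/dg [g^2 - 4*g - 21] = 2*g - 4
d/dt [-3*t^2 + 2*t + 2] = 2 - 6*t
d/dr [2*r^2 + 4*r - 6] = 4*r + 4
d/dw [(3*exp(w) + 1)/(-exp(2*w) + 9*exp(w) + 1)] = (3*exp(2*w) + 2*exp(w) - 6)*exp(w)/(exp(4*w) - 18*exp(3*w) + 79*exp(2*w) + 18*exp(w) + 1)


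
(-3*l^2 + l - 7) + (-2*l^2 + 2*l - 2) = -5*l^2 + 3*l - 9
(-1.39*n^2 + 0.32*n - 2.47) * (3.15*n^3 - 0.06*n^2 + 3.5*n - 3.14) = -4.3785*n^5 + 1.0914*n^4 - 12.6647*n^3 + 5.6328*n^2 - 9.6498*n + 7.7558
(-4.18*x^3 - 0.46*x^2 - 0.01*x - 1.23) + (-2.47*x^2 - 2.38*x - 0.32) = -4.18*x^3 - 2.93*x^2 - 2.39*x - 1.55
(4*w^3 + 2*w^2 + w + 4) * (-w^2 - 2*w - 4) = -4*w^5 - 10*w^4 - 21*w^3 - 14*w^2 - 12*w - 16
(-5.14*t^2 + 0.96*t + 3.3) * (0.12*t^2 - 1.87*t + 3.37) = -0.6168*t^4 + 9.727*t^3 - 18.721*t^2 - 2.9358*t + 11.121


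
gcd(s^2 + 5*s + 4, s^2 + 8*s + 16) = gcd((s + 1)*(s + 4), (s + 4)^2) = s + 4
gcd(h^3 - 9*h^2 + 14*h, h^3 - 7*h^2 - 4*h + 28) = h^2 - 9*h + 14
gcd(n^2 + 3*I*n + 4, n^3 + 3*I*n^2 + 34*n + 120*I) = n + 4*I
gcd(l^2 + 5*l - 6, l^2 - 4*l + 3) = l - 1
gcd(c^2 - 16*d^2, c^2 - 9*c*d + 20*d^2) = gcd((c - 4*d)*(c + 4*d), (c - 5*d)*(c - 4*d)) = c - 4*d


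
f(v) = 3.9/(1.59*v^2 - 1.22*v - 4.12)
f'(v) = 3.9*(1.22 - 3.18*v)/(1.59*v^2 - 1.22*v - 4.12)^2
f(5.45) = 0.11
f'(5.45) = -0.05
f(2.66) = 1.00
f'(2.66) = -1.87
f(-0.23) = -1.04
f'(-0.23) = 0.54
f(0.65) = -0.92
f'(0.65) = -0.18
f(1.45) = -1.53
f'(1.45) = -2.04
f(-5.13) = 0.09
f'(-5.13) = 0.04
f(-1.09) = -4.33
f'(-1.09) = 22.51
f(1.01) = -1.05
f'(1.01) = -0.56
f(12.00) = 0.02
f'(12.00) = -0.00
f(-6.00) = 0.06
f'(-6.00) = 0.02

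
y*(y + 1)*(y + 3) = y^3 + 4*y^2 + 3*y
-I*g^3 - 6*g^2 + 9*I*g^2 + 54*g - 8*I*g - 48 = (g - 8)*(g - 6*I)*(-I*g + I)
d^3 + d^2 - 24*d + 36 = (d - 3)*(d - 2)*(d + 6)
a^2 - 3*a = a*(a - 3)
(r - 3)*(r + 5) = r^2 + 2*r - 15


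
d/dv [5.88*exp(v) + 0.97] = 5.88*exp(v)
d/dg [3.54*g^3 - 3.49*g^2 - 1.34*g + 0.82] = 10.62*g^2 - 6.98*g - 1.34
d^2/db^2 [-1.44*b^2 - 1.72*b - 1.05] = -2.88000000000000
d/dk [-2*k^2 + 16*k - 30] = 16 - 4*k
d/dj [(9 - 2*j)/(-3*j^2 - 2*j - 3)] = 6*(-j^2 + 9*j + 4)/(9*j^4 + 12*j^3 + 22*j^2 + 12*j + 9)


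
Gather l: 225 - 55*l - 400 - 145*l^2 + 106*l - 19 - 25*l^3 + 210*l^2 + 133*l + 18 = -25*l^3 + 65*l^2 + 184*l - 176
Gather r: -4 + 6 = 2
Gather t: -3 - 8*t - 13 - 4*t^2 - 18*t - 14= -4*t^2 - 26*t - 30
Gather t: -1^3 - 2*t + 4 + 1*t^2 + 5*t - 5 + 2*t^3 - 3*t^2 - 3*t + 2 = 2*t^3 - 2*t^2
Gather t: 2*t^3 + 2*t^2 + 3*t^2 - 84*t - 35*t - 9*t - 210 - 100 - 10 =2*t^3 + 5*t^2 - 128*t - 320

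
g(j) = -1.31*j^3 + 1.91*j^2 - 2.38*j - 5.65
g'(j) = -3.93*j^2 + 3.82*j - 2.38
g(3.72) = -55.51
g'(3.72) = -42.55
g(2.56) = -21.20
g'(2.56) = -18.36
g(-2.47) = 31.62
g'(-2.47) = -35.79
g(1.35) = -8.61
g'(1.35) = -4.39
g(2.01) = -13.36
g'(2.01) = -10.58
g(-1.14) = 1.49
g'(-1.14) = -11.84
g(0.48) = -6.50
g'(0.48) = -1.45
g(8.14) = -605.02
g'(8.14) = -231.69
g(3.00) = -30.97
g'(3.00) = -26.29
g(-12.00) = 2561.63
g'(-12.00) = -614.14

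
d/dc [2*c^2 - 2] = 4*c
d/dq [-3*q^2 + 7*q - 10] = 7 - 6*q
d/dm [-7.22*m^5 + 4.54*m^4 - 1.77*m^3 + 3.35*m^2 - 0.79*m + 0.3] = -36.1*m^4 + 18.16*m^3 - 5.31*m^2 + 6.7*m - 0.79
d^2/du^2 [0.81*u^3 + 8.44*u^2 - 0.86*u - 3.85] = 4.86*u + 16.88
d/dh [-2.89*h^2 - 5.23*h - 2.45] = -5.78*h - 5.23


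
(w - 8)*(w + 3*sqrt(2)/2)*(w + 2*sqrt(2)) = w^3 - 8*w^2 + 7*sqrt(2)*w^2/2 - 28*sqrt(2)*w + 6*w - 48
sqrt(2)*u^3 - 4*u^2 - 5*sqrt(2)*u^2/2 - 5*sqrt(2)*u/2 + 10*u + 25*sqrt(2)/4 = (u - 5/2)*(u - 5*sqrt(2)/2)*(sqrt(2)*u + 1)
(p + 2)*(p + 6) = p^2 + 8*p + 12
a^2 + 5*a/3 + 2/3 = (a + 2/3)*(a + 1)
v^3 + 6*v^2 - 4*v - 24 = (v - 2)*(v + 2)*(v + 6)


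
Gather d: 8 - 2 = 6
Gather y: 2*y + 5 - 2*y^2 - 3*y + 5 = -2*y^2 - y + 10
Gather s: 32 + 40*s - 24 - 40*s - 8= 0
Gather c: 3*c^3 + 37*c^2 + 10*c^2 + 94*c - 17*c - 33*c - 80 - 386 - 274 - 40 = 3*c^3 + 47*c^2 + 44*c - 780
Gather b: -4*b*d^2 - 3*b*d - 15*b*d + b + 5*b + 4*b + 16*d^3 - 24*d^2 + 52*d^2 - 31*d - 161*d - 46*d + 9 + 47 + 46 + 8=b*(-4*d^2 - 18*d + 10) + 16*d^3 + 28*d^2 - 238*d + 110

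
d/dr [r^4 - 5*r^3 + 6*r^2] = r*(4*r^2 - 15*r + 12)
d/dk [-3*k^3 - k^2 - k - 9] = -9*k^2 - 2*k - 1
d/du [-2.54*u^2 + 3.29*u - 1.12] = 3.29 - 5.08*u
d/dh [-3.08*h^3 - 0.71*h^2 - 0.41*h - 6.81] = -9.24*h^2 - 1.42*h - 0.41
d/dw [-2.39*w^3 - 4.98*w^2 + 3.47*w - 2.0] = -7.17*w^2 - 9.96*w + 3.47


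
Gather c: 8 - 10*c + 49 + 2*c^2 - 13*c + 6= 2*c^2 - 23*c + 63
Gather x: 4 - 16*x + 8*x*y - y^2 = x*(8*y - 16) - y^2 + 4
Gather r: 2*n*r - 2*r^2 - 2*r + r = -2*r^2 + r*(2*n - 1)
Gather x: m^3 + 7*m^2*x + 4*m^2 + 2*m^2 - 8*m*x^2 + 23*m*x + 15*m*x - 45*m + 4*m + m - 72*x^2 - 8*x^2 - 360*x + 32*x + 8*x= m^3 + 6*m^2 - 40*m + x^2*(-8*m - 80) + x*(7*m^2 + 38*m - 320)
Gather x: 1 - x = 1 - x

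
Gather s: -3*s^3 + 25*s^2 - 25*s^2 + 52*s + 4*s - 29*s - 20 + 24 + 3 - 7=-3*s^3 + 27*s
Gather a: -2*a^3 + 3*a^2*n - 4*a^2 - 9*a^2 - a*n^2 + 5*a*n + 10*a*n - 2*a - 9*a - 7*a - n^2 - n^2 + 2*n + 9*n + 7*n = -2*a^3 + a^2*(3*n - 13) + a*(-n^2 + 15*n - 18) - 2*n^2 + 18*n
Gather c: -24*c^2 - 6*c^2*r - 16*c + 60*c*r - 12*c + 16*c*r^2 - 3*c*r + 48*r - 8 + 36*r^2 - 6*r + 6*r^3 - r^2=c^2*(-6*r - 24) + c*(16*r^2 + 57*r - 28) + 6*r^3 + 35*r^2 + 42*r - 8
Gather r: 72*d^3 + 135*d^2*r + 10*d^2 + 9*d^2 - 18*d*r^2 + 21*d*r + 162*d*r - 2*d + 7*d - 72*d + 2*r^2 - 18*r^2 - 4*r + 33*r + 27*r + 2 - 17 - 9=72*d^3 + 19*d^2 - 67*d + r^2*(-18*d - 16) + r*(135*d^2 + 183*d + 56) - 24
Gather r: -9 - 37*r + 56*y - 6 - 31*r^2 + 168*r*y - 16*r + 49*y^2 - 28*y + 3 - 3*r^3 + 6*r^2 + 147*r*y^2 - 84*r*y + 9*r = -3*r^3 - 25*r^2 + r*(147*y^2 + 84*y - 44) + 49*y^2 + 28*y - 12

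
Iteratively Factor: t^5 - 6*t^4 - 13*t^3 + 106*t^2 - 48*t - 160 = (t - 5)*(t^4 - t^3 - 18*t^2 + 16*t + 32) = (t - 5)*(t - 4)*(t^3 + 3*t^2 - 6*t - 8) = (t - 5)*(t - 4)*(t + 4)*(t^2 - t - 2) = (t - 5)*(t - 4)*(t + 1)*(t + 4)*(t - 2)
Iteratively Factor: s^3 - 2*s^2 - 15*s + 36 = (s - 3)*(s^2 + s - 12) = (s - 3)*(s + 4)*(s - 3)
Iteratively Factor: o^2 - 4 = (o + 2)*(o - 2)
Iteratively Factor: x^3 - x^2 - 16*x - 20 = (x - 5)*(x^2 + 4*x + 4) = (x - 5)*(x + 2)*(x + 2)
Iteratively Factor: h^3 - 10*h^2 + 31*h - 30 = (h - 5)*(h^2 - 5*h + 6) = (h - 5)*(h - 3)*(h - 2)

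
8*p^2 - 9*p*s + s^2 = (-8*p + s)*(-p + s)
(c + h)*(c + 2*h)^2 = c^3 + 5*c^2*h + 8*c*h^2 + 4*h^3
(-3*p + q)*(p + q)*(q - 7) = -3*p^2*q + 21*p^2 - 2*p*q^2 + 14*p*q + q^3 - 7*q^2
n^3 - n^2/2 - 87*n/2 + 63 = (n - 6)*(n - 3/2)*(n + 7)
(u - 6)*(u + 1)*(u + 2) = u^3 - 3*u^2 - 16*u - 12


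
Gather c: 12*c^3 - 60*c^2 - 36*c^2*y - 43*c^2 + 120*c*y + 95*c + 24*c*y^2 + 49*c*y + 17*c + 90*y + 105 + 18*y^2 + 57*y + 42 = 12*c^3 + c^2*(-36*y - 103) + c*(24*y^2 + 169*y + 112) + 18*y^2 + 147*y + 147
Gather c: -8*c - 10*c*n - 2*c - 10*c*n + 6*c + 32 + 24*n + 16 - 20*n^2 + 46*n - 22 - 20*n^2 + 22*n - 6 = c*(-20*n - 4) - 40*n^2 + 92*n + 20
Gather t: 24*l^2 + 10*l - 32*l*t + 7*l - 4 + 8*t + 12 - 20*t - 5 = 24*l^2 + 17*l + t*(-32*l - 12) + 3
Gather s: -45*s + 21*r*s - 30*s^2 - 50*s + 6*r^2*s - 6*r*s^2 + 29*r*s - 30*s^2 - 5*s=s^2*(-6*r - 60) + s*(6*r^2 + 50*r - 100)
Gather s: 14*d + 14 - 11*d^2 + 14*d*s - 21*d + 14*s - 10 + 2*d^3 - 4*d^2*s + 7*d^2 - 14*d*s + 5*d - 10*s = 2*d^3 - 4*d^2 - 2*d + s*(4 - 4*d^2) + 4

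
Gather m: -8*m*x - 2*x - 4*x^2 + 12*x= -8*m*x - 4*x^2 + 10*x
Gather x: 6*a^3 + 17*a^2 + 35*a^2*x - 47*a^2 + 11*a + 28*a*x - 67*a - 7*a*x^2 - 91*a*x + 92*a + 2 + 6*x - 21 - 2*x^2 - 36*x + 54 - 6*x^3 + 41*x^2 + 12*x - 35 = 6*a^3 - 30*a^2 + 36*a - 6*x^3 + x^2*(39 - 7*a) + x*(35*a^2 - 63*a - 18)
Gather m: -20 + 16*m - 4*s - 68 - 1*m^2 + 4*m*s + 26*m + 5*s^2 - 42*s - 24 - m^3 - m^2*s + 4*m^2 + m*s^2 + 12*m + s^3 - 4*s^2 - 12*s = -m^3 + m^2*(3 - s) + m*(s^2 + 4*s + 54) + s^3 + s^2 - 58*s - 112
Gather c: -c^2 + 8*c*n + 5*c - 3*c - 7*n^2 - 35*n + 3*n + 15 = -c^2 + c*(8*n + 2) - 7*n^2 - 32*n + 15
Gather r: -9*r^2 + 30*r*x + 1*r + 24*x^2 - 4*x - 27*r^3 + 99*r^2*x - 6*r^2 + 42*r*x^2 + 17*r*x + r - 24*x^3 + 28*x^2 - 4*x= -27*r^3 + r^2*(99*x - 15) + r*(42*x^2 + 47*x + 2) - 24*x^3 + 52*x^2 - 8*x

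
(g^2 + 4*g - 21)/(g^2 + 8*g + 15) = (g^2 + 4*g - 21)/(g^2 + 8*g + 15)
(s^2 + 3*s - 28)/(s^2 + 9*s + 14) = (s - 4)/(s + 2)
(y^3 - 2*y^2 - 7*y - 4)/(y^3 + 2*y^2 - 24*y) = (y^2 + 2*y + 1)/(y*(y + 6))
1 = 1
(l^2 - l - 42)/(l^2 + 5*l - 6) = (l - 7)/(l - 1)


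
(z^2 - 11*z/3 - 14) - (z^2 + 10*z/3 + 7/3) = -7*z - 49/3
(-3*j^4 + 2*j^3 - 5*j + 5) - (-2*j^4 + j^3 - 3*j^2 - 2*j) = -j^4 + j^3 + 3*j^2 - 3*j + 5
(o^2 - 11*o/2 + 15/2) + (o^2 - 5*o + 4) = 2*o^2 - 21*o/2 + 23/2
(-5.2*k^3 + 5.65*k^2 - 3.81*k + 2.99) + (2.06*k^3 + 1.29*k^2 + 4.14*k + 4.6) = -3.14*k^3 + 6.94*k^2 + 0.33*k + 7.59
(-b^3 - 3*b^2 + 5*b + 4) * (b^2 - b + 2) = -b^5 - 2*b^4 + 6*b^3 - 7*b^2 + 6*b + 8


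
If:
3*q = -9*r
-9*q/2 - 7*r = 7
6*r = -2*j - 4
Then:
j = -68/13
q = -42/13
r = 14/13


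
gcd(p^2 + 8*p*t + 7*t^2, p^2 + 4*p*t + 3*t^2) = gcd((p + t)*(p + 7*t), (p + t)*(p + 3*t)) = p + t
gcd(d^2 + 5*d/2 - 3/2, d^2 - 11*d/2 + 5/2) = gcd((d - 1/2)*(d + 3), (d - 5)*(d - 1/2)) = d - 1/2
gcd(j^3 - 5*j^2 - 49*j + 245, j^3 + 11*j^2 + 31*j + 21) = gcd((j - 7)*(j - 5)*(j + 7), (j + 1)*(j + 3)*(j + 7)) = j + 7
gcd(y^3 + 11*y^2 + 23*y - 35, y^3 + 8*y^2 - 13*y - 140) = y^2 + 12*y + 35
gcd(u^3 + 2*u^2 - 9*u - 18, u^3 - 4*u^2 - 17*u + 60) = u - 3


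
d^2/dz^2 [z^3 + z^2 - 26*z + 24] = 6*z + 2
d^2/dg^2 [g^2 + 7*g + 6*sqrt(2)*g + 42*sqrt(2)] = 2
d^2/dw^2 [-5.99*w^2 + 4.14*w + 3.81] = -11.9800000000000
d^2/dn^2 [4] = 0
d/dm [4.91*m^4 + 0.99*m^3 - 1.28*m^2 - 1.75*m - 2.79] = 19.64*m^3 + 2.97*m^2 - 2.56*m - 1.75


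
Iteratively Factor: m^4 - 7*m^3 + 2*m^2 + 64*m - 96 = (m - 2)*(m^3 - 5*m^2 - 8*m + 48) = (m - 4)*(m - 2)*(m^2 - m - 12) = (m - 4)^2*(m - 2)*(m + 3)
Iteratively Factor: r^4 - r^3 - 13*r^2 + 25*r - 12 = (r - 1)*(r^3 - 13*r + 12) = (r - 3)*(r - 1)*(r^2 + 3*r - 4) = (r - 3)*(r - 1)*(r + 4)*(r - 1)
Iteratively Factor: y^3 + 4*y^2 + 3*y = (y + 3)*(y^2 + y) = (y + 1)*(y + 3)*(y)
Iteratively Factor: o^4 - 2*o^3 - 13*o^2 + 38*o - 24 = (o + 4)*(o^3 - 6*o^2 + 11*o - 6) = (o - 3)*(o + 4)*(o^2 - 3*o + 2) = (o - 3)*(o - 1)*(o + 4)*(o - 2)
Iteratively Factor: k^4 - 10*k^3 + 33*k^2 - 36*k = (k)*(k^3 - 10*k^2 + 33*k - 36) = k*(k - 3)*(k^2 - 7*k + 12) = k*(k - 3)^2*(k - 4)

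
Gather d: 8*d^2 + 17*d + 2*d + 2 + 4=8*d^2 + 19*d + 6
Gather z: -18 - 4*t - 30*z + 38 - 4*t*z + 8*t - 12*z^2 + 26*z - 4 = 4*t - 12*z^2 + z*(-4*t - 4) + 16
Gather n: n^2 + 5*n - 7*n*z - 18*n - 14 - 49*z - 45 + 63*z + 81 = n^2 + n*(-7*z - 13) + 14*z + 22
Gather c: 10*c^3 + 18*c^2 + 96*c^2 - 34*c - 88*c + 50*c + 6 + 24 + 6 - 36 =10*c^3 + 114*c^2 - 72*c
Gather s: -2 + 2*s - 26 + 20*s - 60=22*s - 88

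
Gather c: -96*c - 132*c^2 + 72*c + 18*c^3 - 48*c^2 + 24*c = 18*c^3 - 180*c^2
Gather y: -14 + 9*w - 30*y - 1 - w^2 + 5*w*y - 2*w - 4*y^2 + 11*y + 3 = -w^2 + 7*w - 4*y^2 + y*(5*w - 19) - 12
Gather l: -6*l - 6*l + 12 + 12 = 24 - 12*l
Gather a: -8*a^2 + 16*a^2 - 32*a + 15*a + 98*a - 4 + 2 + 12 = 8*a^2 + 81*a + 10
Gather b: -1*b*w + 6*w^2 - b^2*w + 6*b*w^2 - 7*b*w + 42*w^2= -b^2*w + b*(6*w^2 - 8*w) + 48*w^2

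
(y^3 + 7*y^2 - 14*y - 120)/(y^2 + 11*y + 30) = y - 4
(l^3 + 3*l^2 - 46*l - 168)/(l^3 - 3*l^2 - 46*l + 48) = (l^2 - 3*l - 28)/(l^2 - 9*l + 8)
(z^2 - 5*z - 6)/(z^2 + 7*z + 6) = (z - 6)/(z + 6)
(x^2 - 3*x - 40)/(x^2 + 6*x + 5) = (x - 8)/(x + 1)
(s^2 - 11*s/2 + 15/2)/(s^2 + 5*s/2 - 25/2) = (s - 3)/(s + 5)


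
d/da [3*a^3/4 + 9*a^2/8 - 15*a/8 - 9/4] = 9*a^2/4 + 9*a/4 - 15/8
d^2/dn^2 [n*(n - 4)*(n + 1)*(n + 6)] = 12*n^2 + 18*n - 44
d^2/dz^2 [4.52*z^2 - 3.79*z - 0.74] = 9.04000000000000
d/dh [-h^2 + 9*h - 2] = 9 - 2*h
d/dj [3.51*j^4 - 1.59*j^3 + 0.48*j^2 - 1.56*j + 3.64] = 14.04*j^3 - 4.77*j^2 + 0.96*j - 1.56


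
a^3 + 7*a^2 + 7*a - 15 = (a - 1)*(a + 3)*(a + 5)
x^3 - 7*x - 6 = (x - 3)*(x + 1)*(x + 2)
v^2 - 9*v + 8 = (v - 8)*(v - 1)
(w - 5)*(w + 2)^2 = w^3 - w^2 - 16*w - 20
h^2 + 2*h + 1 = (h + 1)^2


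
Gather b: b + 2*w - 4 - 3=b + 2*w - 7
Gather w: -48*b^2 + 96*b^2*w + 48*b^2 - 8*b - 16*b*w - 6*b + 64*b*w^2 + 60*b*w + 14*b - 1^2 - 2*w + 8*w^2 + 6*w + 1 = w^2*(64*b + 8) + w*(96*b^2 + 44*b + 4)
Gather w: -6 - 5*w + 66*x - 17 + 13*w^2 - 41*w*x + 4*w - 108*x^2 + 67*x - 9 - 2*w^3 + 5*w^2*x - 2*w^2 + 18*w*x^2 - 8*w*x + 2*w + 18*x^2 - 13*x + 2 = -2*w^3 + w^2*(5*x + 11) + w*(18*x^2 - 49*x + 1) - 90*x^2 + 120*x - 30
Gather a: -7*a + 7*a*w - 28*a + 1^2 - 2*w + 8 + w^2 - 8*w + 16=a*(7*w - 35) + w^2 - 10*w + 25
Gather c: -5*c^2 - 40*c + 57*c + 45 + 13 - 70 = -5*c^2 + 17*c - 12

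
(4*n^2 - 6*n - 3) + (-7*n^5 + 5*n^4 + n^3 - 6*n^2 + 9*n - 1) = -7*n^5 + 5*n^4 + n^3 - 2*n^2 + 3*n - 4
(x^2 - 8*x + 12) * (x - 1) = x^3 - 9*x^2 + 20*x - 12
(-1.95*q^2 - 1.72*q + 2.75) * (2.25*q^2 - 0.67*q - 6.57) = -4.3875*q^4 - 2.5635*q^3 + 20.1514*q^2 + 9.4579*q - 18.0675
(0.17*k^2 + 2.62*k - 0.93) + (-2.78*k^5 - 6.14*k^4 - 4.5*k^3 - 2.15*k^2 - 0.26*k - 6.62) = -2.78*k^5 - 6.14*k^4 - 4.5*k^3 - 1.98*k^2 + 2.36*k - 7.55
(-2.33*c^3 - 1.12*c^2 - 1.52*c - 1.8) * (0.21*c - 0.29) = -0.4893*c^4 + 0.4405*c^3 + 0.00560000000000005*c^2 + 0.0628*c + 0.522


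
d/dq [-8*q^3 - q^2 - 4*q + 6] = -24*q^2 - 2*q - 4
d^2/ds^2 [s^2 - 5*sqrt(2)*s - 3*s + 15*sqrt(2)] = 2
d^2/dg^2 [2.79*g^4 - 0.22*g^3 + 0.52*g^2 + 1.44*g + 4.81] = 33.48*g^2 - 1.32*g + 1.04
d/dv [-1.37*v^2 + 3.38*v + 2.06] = 3.38 - 2.74*v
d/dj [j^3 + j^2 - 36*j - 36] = 3*j^2 + 2*j - 36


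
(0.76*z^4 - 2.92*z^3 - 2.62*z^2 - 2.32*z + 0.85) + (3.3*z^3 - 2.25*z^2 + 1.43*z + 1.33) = 0.76*z^4 + 0.38*z^3 - 4.87*z^2 - 0.89*z + 2.18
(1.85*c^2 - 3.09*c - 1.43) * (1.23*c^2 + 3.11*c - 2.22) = 2.2755*c^4 + 1.9528*c^3 - 15.4758*c^2 + 2.4125*c + 3.1746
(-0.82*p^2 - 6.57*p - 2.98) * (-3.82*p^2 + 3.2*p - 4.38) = 3.1324*p^4 + 22.4734*p^3 - 6.0488*p^2 + 19.2406*p + 13.0524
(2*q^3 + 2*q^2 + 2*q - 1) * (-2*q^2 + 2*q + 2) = -4*q^5 + 4*q^3 + 10*q^2 + 2*q - 2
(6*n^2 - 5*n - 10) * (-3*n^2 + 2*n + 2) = -18*n^4 + 27*n^3 + 32*n^2 - 30*n - 20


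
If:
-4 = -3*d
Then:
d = 4/3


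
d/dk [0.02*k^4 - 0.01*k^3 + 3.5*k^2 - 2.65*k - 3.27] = 0.08*k^3 - 0.03*k^2 + 7.0*k - 2.65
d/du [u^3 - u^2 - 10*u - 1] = 3*u^2 - 2*u - 10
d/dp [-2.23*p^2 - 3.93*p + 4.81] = -4.46*p - 3.93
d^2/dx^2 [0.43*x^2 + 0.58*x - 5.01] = 0.860000000000000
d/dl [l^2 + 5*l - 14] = 2*l + 5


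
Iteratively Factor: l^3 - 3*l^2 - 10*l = (l - 5)*(l^2 + 2*l) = (l - 5)*(l + 2)*(l)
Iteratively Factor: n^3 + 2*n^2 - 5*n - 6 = (n + 1)*(n^2 + n - 6) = (n - 2)*(n + 1)*(n + 3)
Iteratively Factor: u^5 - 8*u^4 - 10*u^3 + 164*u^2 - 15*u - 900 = (u - 4)*(u^4 - 4*u^3 - 26*u^2 + 60*u + 225) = (u - 5)*(u - 4)*(u^3 + u^2 - 21*u - 45) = (u - 5)*(u - 4)*(u + 3)*(u^2 - 2*u - 15) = (u - 5)*(u - 4)*(u + 3)^2*(u - 5)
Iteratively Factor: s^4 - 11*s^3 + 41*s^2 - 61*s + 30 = (s - 5)*(s^3 - 6*s^2 + 11*s - 6) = (s - 5)*(s - 2)*(s^2 - 4*s + 3) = (s - 5)*(s - 2)*(s - 1)*(s - 3)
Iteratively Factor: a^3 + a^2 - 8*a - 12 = (a - 3)*(a^2 + 4*a + 4) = (a - 3)*(a + 2)*(a + 2)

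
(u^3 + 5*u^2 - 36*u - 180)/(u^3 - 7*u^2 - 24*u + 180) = (u + 6)/(u - 6)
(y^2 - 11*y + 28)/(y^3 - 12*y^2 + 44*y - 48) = (y - 7)/(y^2 - 8*y + 12)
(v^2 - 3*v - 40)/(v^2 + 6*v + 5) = (v - 8)/(v + 1)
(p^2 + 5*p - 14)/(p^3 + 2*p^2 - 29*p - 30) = (p^2 + 5*p - 14)/(p^3 + 2*p^2 - 29*p - 30)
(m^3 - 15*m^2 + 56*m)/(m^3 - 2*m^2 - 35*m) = (m - 8)/(m + 5)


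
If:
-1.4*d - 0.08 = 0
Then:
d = -0.06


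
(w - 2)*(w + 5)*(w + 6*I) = w^3 + 3*w^2 + 6*I*w^2 - 10*w + 18*I*w - 60*I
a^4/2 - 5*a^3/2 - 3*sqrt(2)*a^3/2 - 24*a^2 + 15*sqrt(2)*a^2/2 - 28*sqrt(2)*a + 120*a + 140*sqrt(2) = (a/2 + sqrt(2))*(a - 5)*(a - 7*sqrt(2))*(a + 2*sqrt(2))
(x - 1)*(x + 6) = x^2 + 5*x - 6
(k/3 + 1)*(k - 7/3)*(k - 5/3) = k^3/3 - k^2/3 - 73*k/27 + 35/9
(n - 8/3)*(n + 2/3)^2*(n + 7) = n^4 + 17*n^3/3 - 112*n^2/9 - 620*n/27 - 224/27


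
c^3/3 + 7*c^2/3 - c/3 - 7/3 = (c/3 + 1/3)*(c - 1)*(c + 7)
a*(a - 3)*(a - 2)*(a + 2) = a^4 - 3*a^3 - 4*a^2 + 12*a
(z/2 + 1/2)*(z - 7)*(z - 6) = z^3/2 - 6*z^2 + 29*z/2 + 21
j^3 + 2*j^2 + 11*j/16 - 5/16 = (j - 1/4)*(j + 1)*(j + 5/4)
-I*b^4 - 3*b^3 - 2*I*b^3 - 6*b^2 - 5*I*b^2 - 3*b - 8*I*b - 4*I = (b + 1)*(b - 4*I)*(b + I)*(-I*b - I)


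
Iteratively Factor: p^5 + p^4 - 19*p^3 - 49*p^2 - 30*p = (p + 1)*(p^4 - 19*p^2 - 30*p) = (p - 5)*(p + 1)*(p^3 + 5*p^2 + 6*p) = (p - 5)*(p + 1)*(p + 2)*(p^2 + 3*p) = p*(p - 5)*(p + 1)*(p + 2)*(p + 3)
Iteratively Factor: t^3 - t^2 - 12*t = (t)*(t^2 - t - 12) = t*(t - 4)*(t + 3)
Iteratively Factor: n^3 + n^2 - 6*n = (n - 2)*(n^2 + 3*n) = n*(n - 2)*(n + 3)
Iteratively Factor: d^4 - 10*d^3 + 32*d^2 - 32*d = (d - 2)*(d^3 - 8*d^2 + 16*d) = d*(d - 2)*(d^2 - 8*d + 16) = d*(d - 4)*(d - 2)*(d - 4)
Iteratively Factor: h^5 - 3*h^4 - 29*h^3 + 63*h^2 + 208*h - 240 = (h - 5)*(h^4 + 2*h^3 - 19*h^2 - 32*h + 48) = (h - 5)*(h - 4)*(h^3 + 6*h^2 + 5*h - 12) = (h - 5)*(h - 4)*(h + 3)*(h^2 + 3*h - 4) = (h - 5)*(h - 4)*(h + 3)*(h + 4)*(h - 1)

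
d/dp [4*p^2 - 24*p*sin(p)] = -24*p*cos(p) + 8*p - 24*sin(p)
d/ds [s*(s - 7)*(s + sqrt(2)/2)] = 3*s^2 - 14*s + sqrt(2)*s - 7*sqrt(2)/2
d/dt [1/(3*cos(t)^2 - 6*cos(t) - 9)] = 2*(cos(t) - 1)*sin(t)/(3*(sin(t)^2 + 2*cos(t) + 2)^2)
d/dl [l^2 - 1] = 2*l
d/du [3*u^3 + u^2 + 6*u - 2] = 9*u^2 + 2*u + 6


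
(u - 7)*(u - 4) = u^2 - 11*u + 28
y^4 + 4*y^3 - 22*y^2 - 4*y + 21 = (y - 3)*(y - 1)*(y + 1)*(y + 7)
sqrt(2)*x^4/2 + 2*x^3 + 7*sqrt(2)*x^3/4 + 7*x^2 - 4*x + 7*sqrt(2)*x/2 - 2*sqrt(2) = (x - 1/2)*(x + 4)*(x + sqrt(2))*(sqrt(2)*x/2 + 1)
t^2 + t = t*(t + 1)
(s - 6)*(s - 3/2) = s^2 - 15*s/2 + 9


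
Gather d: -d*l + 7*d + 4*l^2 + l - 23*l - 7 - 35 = d*(7 - l) + 4*l^2 - 22*l - 42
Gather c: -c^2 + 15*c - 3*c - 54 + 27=-c^2 + 12*c - 27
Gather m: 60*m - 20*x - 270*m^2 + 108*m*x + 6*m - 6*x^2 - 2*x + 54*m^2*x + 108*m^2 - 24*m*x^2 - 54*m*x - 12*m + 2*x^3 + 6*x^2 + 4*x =m^2*(54*x - 162) + m*(-24*x^2 + 54*x + 54) + 2*x^3 - 18*x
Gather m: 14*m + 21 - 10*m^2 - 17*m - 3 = -10*m^2 - 3*m + 18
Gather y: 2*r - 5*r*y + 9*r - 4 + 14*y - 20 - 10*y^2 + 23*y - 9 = 11*r - 10*y^2 + y*(37 - 5*r) - 33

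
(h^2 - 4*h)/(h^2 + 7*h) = (h - 4)/(h + 7)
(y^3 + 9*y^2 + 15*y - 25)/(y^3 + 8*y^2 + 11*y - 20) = (y + 5)/(y + 4)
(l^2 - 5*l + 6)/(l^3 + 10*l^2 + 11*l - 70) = (l - 3)/(l^2 + 12*l + 35)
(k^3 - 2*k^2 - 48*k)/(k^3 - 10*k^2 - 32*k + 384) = k/(k - 8)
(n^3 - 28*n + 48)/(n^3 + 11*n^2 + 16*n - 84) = (n - 4)/(n + 7)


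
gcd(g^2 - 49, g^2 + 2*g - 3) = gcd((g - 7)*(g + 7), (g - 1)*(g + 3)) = 1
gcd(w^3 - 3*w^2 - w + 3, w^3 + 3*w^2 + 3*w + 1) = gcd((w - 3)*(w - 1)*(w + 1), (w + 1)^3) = w + 1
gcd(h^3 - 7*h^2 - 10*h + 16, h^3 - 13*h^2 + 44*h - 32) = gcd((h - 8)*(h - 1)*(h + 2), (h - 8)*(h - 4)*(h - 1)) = h^2 - 9*h + 8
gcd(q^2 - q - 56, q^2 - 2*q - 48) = q - 8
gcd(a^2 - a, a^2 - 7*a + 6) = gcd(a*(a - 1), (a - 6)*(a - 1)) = a - 1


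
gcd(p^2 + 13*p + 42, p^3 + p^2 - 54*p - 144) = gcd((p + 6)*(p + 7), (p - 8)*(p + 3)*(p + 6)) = p + 6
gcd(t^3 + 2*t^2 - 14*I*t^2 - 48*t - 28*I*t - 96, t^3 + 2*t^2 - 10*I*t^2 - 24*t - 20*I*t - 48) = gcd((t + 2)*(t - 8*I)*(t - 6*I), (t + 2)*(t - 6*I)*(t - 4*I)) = t^2 + t*(2 - 6*I) - 12*I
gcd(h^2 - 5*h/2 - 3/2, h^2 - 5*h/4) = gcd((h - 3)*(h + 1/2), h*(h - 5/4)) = 1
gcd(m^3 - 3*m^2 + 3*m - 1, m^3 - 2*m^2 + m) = m^2 - 2*m + 1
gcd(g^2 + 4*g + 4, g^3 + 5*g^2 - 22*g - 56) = g + 2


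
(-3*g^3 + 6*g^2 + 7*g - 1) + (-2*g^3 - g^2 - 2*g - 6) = -5*g^3 + 5*g^2 + 5*g - 7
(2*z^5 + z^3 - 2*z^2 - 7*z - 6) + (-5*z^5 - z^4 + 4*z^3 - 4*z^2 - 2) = -3*z^5 - z^4 + 5*z^3 - 6*z^2 - 7*z - 8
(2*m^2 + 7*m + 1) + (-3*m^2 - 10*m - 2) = -m^2 - 3*m - 1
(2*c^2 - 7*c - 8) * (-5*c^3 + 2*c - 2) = -10*c^5 + 35*c^4 + 44*c^3 - 18*c^2 - 2*c + 16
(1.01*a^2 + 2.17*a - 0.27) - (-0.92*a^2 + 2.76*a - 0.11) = 1.93*a^2 - 0.59*a - 0.16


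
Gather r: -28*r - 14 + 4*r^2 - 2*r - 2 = 4*r^2 - 30*r - 16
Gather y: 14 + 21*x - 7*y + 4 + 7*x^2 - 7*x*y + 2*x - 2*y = 7*x^2 + 23*x + y*(-7*x - 9) + 18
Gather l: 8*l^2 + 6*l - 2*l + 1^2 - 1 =8*l^2 + 4*l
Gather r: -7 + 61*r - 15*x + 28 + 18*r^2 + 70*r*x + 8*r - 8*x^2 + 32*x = 18*r^2 + r*(70*x + 69) - 8*x^2 + 17*x + 21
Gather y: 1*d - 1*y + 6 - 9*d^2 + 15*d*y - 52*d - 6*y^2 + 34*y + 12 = -9*d^2 - 51*d - 6*y^2 + y*(15*d + 33) + 18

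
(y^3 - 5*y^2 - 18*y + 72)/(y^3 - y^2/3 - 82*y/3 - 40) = 3*(y - 3)/(3*y + 5)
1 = 1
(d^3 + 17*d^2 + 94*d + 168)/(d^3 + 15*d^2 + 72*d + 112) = (d + 6)/(d + 4)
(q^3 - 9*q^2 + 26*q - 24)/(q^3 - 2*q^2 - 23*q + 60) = (q - 2)/(q + 5)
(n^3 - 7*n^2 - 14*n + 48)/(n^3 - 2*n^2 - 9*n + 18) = (n - 8)/(n - 3)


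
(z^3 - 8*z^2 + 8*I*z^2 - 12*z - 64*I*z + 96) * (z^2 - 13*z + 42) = z^5 - 21*z^4 + 8*I*z^4 + 134*z^3 - 168*I*z^3 - 84*z^2 + 1168*I*z^2 - 1752*z - 2688*I*z + 4032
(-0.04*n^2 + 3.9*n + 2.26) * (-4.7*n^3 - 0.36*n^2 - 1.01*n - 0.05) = 0.188*n^5 - 18.3156*n^4 - 11.9856*n^3 - 4.7506*n^2 - 2.4776*n - 0.113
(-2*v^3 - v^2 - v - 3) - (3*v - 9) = -2*v^3 - v^2 - 4*v + 6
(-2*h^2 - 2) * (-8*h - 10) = 16*h^3 + 20*h^2 + 16*h + 20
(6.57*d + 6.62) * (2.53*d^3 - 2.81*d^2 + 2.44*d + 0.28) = 16.6221*d^4 - 1.7131*d^3 - 2.5714*d^2 + 17.9924*d + 1.8536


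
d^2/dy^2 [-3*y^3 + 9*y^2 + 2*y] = 18 - 18*y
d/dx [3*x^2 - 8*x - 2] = 6*x - 8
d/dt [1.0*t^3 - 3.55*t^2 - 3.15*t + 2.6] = 3.0*t^2 - 7.1*t - 3.15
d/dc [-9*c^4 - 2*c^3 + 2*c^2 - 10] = 2*c*(-18*c^2 - 3*c + 2)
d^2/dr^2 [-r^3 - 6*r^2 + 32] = -6*r - 12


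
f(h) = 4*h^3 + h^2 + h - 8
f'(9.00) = 991.00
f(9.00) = 2998.00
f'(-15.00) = 2671.00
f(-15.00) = -13298.00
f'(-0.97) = 10.35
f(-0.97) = -11.68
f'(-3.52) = 142.64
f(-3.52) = -173.59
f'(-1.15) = 14.57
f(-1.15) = -13.91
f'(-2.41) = 65.88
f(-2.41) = -60.59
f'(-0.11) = 0.93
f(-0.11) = -8.10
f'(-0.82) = 7.43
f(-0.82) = -10.35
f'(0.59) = 6.36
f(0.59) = -6.24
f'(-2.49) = 70.42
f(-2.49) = -66.04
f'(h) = 12*h^2 + 2*h + 1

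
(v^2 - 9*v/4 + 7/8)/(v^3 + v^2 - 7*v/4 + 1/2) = (4*v - 7)/(2*(2*v^2 + 3*v - 2))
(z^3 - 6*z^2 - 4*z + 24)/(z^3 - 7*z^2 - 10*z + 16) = (z^2 - 8*z + 12)/(z^2 - 9*z + 8)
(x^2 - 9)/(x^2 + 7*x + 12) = (x - 3)/(x + 4)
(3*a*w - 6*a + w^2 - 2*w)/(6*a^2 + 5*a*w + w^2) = (w - 2)/(2*a + w)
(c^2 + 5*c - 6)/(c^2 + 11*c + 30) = (c - 1)/(c + 5)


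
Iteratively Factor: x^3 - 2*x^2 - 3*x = (x)*(x^2 - 2*x - 3) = x*(x + 1)*(x - 3)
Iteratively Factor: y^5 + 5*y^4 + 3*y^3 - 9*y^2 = (y + 3)*(y^4 + 2*y^3 - 3*y^2) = (y + 3)^2*(y^3 - y^2) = y*(y + 3)^2*(y^2 - y) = y^2*(y + 3)^2*(y - 1)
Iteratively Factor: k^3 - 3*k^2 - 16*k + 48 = (k - 4)*(k^2 + k - 12) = (k - 4)*(k + 4)*(k - 3)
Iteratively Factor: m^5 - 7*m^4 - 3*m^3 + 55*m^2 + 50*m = (m - 5)*(m^4 - 2*m^3 - 13*m^2 - 10*m) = (m - 5)*(m + 1)*(m^3 - 3*m^2 - 10*m) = (m - 5)*(m + 1)*(m + 2)*(m^2 - 5*m) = m*(m - 5)*(m + 1)*(m + 2)*(m - 5)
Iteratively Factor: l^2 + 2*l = (l + 2)*(l)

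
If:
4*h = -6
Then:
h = -3/2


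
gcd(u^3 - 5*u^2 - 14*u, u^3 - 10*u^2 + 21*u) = u^2 - 7*u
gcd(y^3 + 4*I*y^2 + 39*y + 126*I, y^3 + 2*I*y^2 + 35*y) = y + 7*I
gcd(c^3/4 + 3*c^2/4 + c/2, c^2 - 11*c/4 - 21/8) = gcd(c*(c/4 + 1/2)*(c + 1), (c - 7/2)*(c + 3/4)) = 1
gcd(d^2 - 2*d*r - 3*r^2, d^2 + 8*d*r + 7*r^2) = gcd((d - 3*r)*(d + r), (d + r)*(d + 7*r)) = d + r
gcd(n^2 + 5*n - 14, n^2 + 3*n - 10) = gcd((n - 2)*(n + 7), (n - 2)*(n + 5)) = n - 2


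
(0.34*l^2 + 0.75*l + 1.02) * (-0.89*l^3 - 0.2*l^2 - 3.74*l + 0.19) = -0.3026*l^5 - 0.7355*l^4 - 2.3294*l^3 - 2.9444*l^2 - 3.6723*l + 0.1938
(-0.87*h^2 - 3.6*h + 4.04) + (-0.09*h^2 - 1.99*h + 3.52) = -0.96*h^2 - 5.59*h + 7.56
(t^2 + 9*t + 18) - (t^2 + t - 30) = 8*t + 48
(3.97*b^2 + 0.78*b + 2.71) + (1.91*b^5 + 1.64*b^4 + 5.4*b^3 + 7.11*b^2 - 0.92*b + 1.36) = 1.91*b^5 + 1.64*b^4 + 5.4*b^3 + 11.08*b^2 - 0.14*b + 4.07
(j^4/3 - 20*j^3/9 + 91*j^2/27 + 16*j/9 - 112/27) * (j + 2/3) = j^5/3 - 2*j^4 + 17*j^3/9 + 326*j^2/81 - 80*j/27 - 224/81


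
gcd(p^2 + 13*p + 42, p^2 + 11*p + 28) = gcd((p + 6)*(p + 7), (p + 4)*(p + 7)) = p + 7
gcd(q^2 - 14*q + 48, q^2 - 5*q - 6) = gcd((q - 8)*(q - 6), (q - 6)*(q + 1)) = q - 6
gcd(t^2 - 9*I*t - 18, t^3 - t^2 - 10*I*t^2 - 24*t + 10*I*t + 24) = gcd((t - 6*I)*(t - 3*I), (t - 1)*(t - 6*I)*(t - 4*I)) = t - 6*I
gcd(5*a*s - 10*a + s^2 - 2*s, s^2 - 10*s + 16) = s - 2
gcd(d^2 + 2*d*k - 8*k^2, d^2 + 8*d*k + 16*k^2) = d + 4*k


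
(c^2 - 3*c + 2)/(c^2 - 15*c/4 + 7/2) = 4*(c - 1)/(4*c - 7)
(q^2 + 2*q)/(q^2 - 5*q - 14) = q/(q - 7)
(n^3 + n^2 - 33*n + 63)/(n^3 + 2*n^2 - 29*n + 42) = (n - 3)/(n - 2)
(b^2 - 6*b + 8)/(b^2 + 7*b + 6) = (b^2 - 6*b + 8)/(b^2 + 7*b + 6)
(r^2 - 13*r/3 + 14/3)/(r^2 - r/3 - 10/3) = (3*r - 7)/(3*r + 5)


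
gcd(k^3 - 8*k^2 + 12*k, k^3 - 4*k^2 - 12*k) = k^2 - 6*k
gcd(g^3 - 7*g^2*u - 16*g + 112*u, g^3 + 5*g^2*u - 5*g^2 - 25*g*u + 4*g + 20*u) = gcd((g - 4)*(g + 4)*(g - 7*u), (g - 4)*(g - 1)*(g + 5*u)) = g - 4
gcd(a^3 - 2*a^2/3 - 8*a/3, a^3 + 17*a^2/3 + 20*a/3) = a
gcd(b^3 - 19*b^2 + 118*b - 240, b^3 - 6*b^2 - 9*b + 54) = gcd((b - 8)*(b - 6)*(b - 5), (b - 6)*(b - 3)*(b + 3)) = b - 6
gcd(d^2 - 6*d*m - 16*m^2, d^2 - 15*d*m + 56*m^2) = d - 8*m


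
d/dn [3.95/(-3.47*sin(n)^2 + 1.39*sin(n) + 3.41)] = (27.413*sin(n) - 5.4905)*cos(n)/(-3.47*sin(n)^2 + 1.39*sin(n) + 3.41)^2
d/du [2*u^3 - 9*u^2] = 6*u*(u - 3)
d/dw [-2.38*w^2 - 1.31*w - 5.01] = -4.76*w - 1.31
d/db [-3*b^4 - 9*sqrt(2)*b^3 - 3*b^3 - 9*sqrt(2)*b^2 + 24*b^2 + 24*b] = -12*b^3 - 27*sqrt(2)*b^2 - 9*b^2 - 18*sqrt(2)*b + 48*b + 24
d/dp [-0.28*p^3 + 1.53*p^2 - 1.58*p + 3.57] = -0.84*p^2 + 3.06*p - 1.58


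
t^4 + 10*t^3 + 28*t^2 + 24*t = t*(t + 2)^2*(t + 6)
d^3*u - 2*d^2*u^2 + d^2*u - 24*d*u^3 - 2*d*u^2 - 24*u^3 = (d - 6*u)*(d + 4*u)*(d*u + u)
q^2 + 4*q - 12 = (q - 2)*(q + 6)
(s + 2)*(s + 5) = s^2 + 7*s + 10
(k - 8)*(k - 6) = k^2 - 14*k + 48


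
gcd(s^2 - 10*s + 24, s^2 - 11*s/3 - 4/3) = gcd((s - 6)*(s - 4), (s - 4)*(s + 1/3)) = s - 4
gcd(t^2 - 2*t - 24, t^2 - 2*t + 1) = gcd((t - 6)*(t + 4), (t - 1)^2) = 1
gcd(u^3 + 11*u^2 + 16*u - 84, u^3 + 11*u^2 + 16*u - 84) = u^3 + 11*u^2 + 16*u - 84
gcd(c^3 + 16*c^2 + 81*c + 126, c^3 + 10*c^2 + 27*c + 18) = c^2 + 9*c + 18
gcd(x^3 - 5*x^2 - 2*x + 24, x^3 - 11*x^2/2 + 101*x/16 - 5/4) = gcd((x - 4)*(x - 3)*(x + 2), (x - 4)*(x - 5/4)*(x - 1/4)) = x - 4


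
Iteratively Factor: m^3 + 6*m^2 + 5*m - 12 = (m + 3)*(m^2 + 3*m - 4) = (m + 3)*(m + 4)*(m - 1)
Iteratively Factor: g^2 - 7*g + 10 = (g - 5)*(g - 2)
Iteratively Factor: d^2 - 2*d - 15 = (d + 3)*(d - 5)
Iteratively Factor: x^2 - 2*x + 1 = (x - 1)*(x - 1)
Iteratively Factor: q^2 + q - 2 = (q + 2)*(q - 1)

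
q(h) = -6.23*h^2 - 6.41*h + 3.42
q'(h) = -12.46*h - 6.41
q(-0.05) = 3.72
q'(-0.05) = -5.79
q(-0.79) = 4.60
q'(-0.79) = 3.43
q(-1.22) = 1.97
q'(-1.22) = 8.79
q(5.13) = -193.42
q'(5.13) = -70.33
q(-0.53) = 5.07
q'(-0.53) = 0.19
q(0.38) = 0.08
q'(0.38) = -11.14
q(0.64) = -3.23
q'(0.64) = -14.38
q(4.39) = -144.79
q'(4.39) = -61.11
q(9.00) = -558.90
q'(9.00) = -118.55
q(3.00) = -71.88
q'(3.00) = -43.79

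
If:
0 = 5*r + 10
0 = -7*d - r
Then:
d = 2/7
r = -2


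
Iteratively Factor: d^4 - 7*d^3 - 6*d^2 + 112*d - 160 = (d - 5)*(d^3 - 2*d^2 - 16*d + 32) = (d - 5)*(d - 4)*(d^2 + 2*d - 8) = (d - 5)*(d - 4)*(d + 4)*(d - 2)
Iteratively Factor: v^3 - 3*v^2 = (v)*(v^2 - 3*v) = v^2*(v - 3)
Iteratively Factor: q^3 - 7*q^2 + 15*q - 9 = (q - 3)*(q^2 - 4*q + 3) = (q - 3)*(q - 1)*(q - 3)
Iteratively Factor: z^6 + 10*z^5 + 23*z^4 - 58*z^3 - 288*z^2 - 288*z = (z)*(z^5 + 10*z^4 + 23*z^3 - 58*z^2 - 288*z - 288) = z*(z + 4)*(z^4 + 6*z^3 - z^2 - 54*z - 72) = z*(z - 3)*(z + 4)*(z^3 + 9*z^2 + 26*z + 24) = z*(z - 3)*(z + 2)*(z + 4)*(z^2 + 7*z + 12) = z*(z - 3)*(z + 2)*(z + 4)^2*(z + 3)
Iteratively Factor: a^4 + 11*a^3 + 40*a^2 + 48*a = (a + 4)*(a^3 + 7*a^2 + 12*a) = (a + 4)^2*(a^2 + 3*a) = a*(a + 4)^2*(a + 3)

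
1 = 1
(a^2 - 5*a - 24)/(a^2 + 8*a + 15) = (a - 8)/(a + 5)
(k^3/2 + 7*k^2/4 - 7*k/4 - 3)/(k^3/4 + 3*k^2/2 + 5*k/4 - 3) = (2*k^2 - k - 3)/(k^2 + 2*k - 3)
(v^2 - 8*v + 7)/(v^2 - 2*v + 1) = (v - 7)/(v - 1)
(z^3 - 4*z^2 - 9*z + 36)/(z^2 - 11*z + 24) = (z^2 - z - 12)/(z - 8)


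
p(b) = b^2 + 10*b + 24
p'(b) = 2*b + 10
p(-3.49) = 1.28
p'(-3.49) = 3.02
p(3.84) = 77.15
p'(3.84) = 17.68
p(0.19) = 25.94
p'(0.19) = 10.38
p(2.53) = 55.70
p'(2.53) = 15.06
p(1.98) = 47.72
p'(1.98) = 13.96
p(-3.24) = 2.10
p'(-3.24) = 3.52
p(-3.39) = 1.59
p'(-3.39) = 3.22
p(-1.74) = 9.63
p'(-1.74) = 6.52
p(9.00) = 195.00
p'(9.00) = 28.00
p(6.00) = 120.00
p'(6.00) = 22.00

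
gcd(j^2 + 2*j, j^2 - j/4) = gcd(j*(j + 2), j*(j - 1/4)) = j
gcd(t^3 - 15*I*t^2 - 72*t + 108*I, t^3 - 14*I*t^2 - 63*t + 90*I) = t^2 - 9*I*t - 18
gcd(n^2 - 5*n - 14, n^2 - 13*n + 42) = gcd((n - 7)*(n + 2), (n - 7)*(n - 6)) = n - 7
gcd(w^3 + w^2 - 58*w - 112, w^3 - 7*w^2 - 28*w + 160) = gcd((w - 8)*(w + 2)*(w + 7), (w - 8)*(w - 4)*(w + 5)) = w - 8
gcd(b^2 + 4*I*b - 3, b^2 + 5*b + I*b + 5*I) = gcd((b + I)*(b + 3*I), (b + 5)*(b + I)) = b + I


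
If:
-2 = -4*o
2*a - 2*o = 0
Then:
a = 1/2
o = 1/2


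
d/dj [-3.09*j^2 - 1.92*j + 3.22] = -6.18*j - 1.92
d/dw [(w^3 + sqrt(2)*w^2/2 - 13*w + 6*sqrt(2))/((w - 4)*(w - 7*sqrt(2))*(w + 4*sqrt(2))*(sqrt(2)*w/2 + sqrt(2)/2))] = (-sqrt(2)*w^6 - 2*w^5 - 18*sqrt(2)*w^4 + 21*w^4 - 156*w^3 + 258*sqrt(2)*w^3 + 12*sqrt(2)*w^2 + 510*w^2 - 216*sqrt(2)*w + 1888*w - 3056*sqrt(2) - 2016)/(w^8 - 6*sqrt(2)*w^7 - 6*w^7 - 93*w^6 + 36*sqrt(2)*w^6 + 330*sqrt(2)*w^5 + 588*w^5 - 2160*sqrt(2)*w^4 + 3058*w^4 - 21072*w^3 + 240*sqrt(2)*w^3 + 1632*w^2 + 8064*sqrt(2)*w^2 + 5376*sqrt(2)*w + 75264*w + 50176)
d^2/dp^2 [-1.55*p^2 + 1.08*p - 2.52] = -3.10000000000000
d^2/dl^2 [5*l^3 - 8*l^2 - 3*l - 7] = 30*l - 16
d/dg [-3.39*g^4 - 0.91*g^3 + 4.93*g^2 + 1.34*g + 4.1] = -13.56*g^3 - 2.73*g^2 + 9.86*g + 1.34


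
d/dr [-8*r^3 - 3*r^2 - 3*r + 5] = -24*r^2 - 6*r - 3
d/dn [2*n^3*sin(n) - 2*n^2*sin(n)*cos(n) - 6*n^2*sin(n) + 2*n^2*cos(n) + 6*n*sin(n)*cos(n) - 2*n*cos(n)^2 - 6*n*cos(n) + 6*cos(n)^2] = 2*n^3*cos(n) + 4*n^2*sin(n) - 6*n^2*cos(n) - 2*n^2*cos(2*n) - 6*n*sin(n) + 4*n*cos(n) + 6*n*cos(2*n) - 3*sin(2*n) - 6*cos(n) - cos(2*n) - 1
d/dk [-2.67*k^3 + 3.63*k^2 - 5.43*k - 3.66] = -8.01*k^2 + 7.26*k - 5.43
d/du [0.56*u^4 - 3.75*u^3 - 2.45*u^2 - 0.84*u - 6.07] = 2.24*u^3 - 11.25*u^2 - 4.9*u - 0.84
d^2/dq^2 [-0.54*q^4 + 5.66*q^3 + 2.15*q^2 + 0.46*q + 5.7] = -6.48*q^2 + 33.96*q + 4.3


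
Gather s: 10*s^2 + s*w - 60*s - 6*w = 10*s^2 + s*(w - 60) - 6*w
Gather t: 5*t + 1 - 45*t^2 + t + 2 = -45*t^2 + 6*t + 3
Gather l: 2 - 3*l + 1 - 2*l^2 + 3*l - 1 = 2 - 2*l^2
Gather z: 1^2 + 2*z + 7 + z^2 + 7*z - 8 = z^2 + 9*z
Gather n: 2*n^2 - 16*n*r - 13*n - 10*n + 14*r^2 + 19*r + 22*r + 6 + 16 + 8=2*n^2 + n*(-16*r - 23) + 14*r^2 + 41*r + 30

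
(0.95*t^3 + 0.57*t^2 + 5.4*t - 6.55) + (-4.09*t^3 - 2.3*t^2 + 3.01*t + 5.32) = -3.14*t^3 - 1.73*t^2 + 8.41*t - 1.23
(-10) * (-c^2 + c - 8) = 10*c^2 - 10*c + 80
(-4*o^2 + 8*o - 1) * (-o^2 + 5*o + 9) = 4*o^4 - 28*o^3 + 5*o^2 + 67*o - 9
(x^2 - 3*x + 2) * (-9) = -9*x^2 + 27*x - 18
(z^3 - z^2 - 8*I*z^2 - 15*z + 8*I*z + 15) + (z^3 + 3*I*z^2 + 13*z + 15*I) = 2*z^3 - z^2 - 5*I*z^2 - 2*z + 8*I*z + 15 + 15*I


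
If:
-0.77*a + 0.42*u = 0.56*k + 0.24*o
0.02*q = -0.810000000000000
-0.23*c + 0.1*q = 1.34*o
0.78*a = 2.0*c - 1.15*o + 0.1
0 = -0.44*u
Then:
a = -16.4130434782609*o - 45.0222965440357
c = -5.82608695652174*o - 17.6086956521739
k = 22.1393633540373*o + 61.9056577480491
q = -40.50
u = 0.00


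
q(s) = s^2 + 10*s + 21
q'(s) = 2*s + 10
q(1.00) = 32.00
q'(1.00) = 12.00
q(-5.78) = -3.39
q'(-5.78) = -1.56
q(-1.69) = 6.96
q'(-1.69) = 6.62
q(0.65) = 27.92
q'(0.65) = 11.30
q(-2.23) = 3.67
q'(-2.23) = 5.54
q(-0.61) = 15.27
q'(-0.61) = 8.78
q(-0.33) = 17.81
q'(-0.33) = 9.34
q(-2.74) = 1.11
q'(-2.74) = 4.52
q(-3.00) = 0.00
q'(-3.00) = 4.00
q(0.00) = 21.00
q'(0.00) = 10.00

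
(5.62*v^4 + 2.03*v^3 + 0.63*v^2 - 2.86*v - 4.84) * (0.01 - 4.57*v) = -25.6834*v^5 - 9.2209*v^4 - 2.8588*v^3 + 13.0765*v^2 + 22.0902*v - 0.0484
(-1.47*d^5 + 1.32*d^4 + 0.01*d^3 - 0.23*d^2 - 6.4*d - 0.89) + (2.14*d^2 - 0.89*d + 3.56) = -1.47*d^5 + 1.32*d^4 + 0.01*d^3 + 1.91*d^2 - 7.29*d + 2.67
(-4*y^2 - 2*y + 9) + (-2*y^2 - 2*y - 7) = -6*y^2 - 4*y + 2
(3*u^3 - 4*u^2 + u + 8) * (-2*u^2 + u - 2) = -6*u^5 + 11*u^4 - 12*u^3 - 7*u^2 + 6*u - 16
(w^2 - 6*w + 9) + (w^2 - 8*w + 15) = 2*w^2 - 14*w + 24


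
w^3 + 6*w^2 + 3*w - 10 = (w - 1)*(w + 2)*(w + 5)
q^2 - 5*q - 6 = (q - 6)*(q + 1)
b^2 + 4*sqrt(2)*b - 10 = (b - sqrt(2))*(b + 5*sqrt(2))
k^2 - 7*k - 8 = (k - 8)*(k + 1)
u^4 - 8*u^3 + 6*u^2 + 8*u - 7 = (u - 7)*(u - 1)^2*(u + 1)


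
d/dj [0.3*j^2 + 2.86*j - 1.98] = 0.6*j + 2.86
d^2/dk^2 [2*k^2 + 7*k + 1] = 4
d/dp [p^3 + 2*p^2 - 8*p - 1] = 3*p^2 + 4*p - 8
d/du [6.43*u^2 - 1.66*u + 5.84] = 12.86*u - 1.66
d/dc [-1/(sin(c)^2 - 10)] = 4*sin(2*c)/(cos(2*c) + 19)^2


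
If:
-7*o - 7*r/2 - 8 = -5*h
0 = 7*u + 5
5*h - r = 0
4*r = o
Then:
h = -16/305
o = -64/61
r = -16/61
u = -5/7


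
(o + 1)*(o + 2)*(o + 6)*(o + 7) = o^4 + 16*o^3 + 83*o^2 + 152*o + 84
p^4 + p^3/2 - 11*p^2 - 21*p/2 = p*(p - 7/2)*(p + 1)*(p + 3)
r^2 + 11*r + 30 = (r + 5)*(r + 6)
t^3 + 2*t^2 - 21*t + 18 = (t - 3)*(t - 1)*(t + 6)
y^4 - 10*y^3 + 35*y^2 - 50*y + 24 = (y - 4)*(y - 3)*(y - 2)*(y - 1)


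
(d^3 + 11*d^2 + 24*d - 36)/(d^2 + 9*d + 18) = (d^2 + 5*d - 6)/(d + 3)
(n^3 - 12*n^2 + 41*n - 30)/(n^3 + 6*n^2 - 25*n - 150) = (n^2 - 7*n + 6)/(n^2 + 11*n + 30)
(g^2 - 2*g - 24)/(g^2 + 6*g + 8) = (g - 6)/(g + 2)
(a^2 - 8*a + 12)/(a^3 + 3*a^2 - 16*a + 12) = (a - 6)/(a^2 + 5*a - 6)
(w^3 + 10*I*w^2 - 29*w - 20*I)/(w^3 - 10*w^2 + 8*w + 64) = (w^3 + 10*I*w^2 - 29*w - 20*I)/(w^3 - 10*w^2 + 8*w + 64)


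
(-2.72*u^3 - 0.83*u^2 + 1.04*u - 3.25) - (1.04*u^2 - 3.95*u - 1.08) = -2.72*u^3 - 1.87*u^2 + 4.99*u - 2.17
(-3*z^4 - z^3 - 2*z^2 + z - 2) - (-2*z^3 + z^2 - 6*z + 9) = -3*z^4 + z^3 - 3*z^2 + 7*z - 11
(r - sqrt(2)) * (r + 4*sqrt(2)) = r^2 + 3*sqrt(2)*r - 8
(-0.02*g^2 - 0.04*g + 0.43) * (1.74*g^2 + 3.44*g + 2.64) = -0.0348*g^4 - 0.1384*g^3 + 0.5578*g^2 + 1.3736*g + 1.1352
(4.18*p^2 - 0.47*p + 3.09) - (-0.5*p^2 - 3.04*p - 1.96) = 4.68*p^2 + 2.57*p + 5.05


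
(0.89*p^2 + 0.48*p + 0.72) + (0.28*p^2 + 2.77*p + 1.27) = 1.17*p^2 + 3.25*p + 1.99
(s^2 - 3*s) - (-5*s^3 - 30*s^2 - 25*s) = 5*s^3 + 31*s^2 + 22*s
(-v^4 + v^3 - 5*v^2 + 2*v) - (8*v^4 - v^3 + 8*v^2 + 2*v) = -9*v^4 + 2*v^3 - 13*v^2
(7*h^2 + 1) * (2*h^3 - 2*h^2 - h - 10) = 14*h^5 - 14*h^4 - 5*h^3 - 72*h^2 - h - 10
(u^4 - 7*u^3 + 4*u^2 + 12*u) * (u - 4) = u^5 - 11*u^4 + 32*u^3 - 4*u^2 - 48*u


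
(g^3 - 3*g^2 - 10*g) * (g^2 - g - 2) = g^5 - 4*g^4 - 9*g^3 + 16*g^2 + 20*g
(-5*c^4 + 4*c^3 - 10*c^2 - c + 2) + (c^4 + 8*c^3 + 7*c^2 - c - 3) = -4*c^4 + 12*c^3 - 3*c^2 - 2*c - 1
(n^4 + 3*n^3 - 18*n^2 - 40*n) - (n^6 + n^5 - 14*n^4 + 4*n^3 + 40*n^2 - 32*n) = -n^6 - n^5 + 15*n^4 - n^3 - 58*n^2 - 8*n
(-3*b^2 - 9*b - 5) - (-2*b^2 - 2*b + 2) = -b^2 - 7*b - 7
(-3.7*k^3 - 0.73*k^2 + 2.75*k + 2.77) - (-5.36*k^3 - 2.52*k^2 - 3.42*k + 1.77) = 1.66*k^3 + 1.79*k^2 + 6.17*k + 1.0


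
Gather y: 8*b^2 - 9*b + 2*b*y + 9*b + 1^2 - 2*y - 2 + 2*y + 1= 8*b^2 + 2*b*y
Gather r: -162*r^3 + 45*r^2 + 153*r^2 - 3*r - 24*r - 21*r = -162*r^3 + 198*r^2 - 48*r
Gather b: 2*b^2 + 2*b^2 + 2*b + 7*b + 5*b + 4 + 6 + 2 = 4*b^2 + 14*b + 12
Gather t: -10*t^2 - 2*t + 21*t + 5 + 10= -10*t^2 + 19*t + 15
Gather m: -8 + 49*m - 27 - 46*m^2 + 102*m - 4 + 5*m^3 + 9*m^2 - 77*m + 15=5*m^3 - 37*m^2 + 74*m - 24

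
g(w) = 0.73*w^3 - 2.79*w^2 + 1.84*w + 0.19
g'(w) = 2.19*w^2 - 5.58*w + 1.84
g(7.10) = 133.89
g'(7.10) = 72.62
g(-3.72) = -82.84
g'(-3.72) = 52.90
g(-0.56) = -1.84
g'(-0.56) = 5.65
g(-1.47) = -10.86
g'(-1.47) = 14.77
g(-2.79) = -42.52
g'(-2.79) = 34.46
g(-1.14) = -6.62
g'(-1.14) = 11.05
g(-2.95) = -48.26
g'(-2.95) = 37.36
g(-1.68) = -14.24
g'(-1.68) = 17.40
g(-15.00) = -3118.91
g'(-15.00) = 578.29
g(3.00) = 0.31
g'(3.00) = 4.81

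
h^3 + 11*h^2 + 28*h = h*(h + 4)*(h + 7)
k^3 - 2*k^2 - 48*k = k*(k - 8)*(k + 6)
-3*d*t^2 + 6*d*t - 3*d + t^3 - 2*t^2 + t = (-3*d + t)*(t - 1)^2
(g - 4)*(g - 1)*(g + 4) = g^3 - g^2 - 16*g + 16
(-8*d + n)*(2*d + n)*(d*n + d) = -16*d^3*n - 16*d^3 - 6*d^2*n^2 - 6*d^2*n + d*n^3 + d*n^2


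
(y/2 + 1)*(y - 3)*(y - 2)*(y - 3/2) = y^4/2 - 9*y^3/4 + y^2/4 + 9*y - 9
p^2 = p^2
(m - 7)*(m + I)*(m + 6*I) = m^3 - 7*m^2 + 7*I*m^2 - 6*m - 49*I*m + 42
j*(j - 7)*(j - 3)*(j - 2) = j^4 - 12*j^3 + 41*j^2 - 42*j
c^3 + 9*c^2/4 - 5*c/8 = c*(c - 1/4)*(c + 5/2)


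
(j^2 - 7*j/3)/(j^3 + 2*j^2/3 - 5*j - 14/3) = j/(j^2 + 3*j + 2)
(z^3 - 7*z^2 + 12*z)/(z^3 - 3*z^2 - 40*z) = (-z^2 + 7*z - 12)/(-z^2 + 3*z + 40)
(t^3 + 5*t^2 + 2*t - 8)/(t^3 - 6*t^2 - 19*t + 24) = (t^2 + 6*t + 8)/(t^2 - 5*t - 24)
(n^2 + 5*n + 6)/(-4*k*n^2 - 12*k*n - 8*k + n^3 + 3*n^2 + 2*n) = (-n - 3)/(4*k*n + 4*k - n^2 - n)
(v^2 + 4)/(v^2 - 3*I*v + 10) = (v - 2*I)/(v - 5*I)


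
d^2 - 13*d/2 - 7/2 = (d - 7)*(d + 1/2)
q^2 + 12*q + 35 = (q + 5)*(q + 7)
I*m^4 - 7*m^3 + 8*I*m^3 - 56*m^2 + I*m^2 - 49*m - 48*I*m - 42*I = (m + 7)*(m + I)*(m + 6*I)*(I*m + I)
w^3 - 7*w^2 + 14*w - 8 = (w - 4)*(w - 2)*(w - 1)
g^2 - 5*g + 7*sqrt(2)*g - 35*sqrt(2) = (g - 5)*(g + 7*sqrt(2))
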